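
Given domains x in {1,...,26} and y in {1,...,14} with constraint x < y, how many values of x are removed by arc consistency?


For the constraint x < y, x needs a supporting value in y's domain.
x can be at most 13 (one less than y's maximum).
Valid x values from domain: 13 out of 26.
Pruned = 26 - 13 = 13.

13


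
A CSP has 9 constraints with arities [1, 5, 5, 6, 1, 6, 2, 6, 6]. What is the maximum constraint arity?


The arities are: 1, 5, 5, 6, 1, 6, 2, 6, 6.
Scan for the maximum value.
Maximum arity = 6.

6


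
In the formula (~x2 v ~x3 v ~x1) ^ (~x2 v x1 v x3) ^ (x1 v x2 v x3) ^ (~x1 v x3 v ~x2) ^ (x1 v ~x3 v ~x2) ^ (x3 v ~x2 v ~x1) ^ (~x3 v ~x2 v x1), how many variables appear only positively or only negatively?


A pure literal appears in only one polarity across all clauses.
No pure literals found.
Count = 0.

0


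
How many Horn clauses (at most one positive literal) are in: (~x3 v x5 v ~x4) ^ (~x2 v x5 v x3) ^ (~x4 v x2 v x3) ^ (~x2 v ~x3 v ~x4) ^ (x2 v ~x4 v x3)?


A Horn clause has at most one positive literal.
Clause 1: 1 positive lit(s) -> Horn
Clause 2: 2 positive lit(s) -> not Horn
Clause 3: 2 positive lit(s) -> not Horn
Clause 4: 0 positive lit(s) -> Horn
Clause 5: 2 positive lit(s) -> not Horn
Total Horn clauses = 2.

2


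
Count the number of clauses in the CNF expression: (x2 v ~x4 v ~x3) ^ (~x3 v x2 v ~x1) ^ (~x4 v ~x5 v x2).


Each group enclosed in parentheses joined by ^ is one clause.
Counting the conjuncts: 3 clauses.

3


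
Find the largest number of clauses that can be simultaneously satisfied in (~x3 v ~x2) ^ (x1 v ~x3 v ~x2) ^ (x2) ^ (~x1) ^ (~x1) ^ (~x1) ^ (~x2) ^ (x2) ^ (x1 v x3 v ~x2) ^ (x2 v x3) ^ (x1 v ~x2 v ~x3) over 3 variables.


Enumerate all 8 truth assignments.
For each, count how many of the 11 clauses are satisfied.
The formula is not fully satisfiable, so the maximum is below 11.
Maximum simultaneously satisfiable clauses = 9.

9


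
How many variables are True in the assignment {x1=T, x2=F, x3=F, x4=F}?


The weight is the number of variables assigned True.
True variables: x1.
Weight = 1.

1


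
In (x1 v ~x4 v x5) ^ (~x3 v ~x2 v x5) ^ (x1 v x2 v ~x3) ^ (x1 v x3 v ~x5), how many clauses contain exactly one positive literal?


A definite clause has exactly one positive literal.
Clause 1: 2 positive -> not definite
Clause 2: 1 positive -> definite
Clause 3: 2 positive -> not definite
Clause 4: 2 positive -> not definite
Definite clause count = 1.

1


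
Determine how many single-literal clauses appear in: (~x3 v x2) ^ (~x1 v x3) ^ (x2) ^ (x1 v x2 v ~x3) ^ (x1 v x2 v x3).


A unit clause contains exactly one literal.
Unit clauses found: (x2).
Count = 1.

1


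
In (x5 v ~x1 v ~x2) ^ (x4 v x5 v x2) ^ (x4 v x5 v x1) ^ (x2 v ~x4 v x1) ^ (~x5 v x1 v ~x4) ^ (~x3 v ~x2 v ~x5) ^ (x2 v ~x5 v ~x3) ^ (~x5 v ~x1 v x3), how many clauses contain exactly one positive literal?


A definite clause has exactly one positive literal.
Clause 1: 1 positive -> definite
Clause 2: 3 positive -> not definite
Clause 3: 3 positive -> not definite
Clause 4: 2 positive -> not definite
Clause 5: 1 positive -> definite
Clause 6: 0 positive -> not definite
Clause 7: 1 positive -> definite
Clause 8: 1 positive -> definite
Definite clause count = 4.

4


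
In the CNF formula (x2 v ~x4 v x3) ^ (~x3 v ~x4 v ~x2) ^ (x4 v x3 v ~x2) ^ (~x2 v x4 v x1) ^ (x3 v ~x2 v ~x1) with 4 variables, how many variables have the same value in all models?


Find all satisfying assignments: 8 model(s).
Check which variables have the same value in every model.
No variable is fixed across all models.
Backbone size = 0.

0


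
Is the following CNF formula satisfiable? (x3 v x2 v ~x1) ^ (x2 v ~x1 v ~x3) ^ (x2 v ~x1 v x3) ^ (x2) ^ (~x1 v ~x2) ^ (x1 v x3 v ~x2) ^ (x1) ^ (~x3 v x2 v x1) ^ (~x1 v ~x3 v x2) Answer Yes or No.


Check all 8 possible truth assignments.
Number of satisfying assignments found: 0.
The formula is unsatisfiable.

No


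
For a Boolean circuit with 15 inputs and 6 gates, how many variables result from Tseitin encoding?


The Tseitin transformation introduces one auxiliary variable per gate.
Total variables = inputs + gates = 15 + 6 = 21.

21


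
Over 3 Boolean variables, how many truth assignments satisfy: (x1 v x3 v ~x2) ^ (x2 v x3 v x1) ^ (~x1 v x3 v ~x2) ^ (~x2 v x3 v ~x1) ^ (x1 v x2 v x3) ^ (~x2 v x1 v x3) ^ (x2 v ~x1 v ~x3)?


Enumerate all 8 truth assignments over 3 variables.
Test each against every clause.
Satisfying assignments found: 4.

4


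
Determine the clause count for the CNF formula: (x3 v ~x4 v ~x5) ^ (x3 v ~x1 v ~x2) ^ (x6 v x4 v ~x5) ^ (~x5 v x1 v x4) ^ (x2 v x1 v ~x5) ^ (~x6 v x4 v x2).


Each group enclosed in parentheses joined by ^ is one clause.
Counting the conjuncts: 6 clauses.

6


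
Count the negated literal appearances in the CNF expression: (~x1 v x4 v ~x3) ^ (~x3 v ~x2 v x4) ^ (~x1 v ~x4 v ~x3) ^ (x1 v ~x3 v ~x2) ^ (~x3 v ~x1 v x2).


Scan each clause for negated literals.
Clause 1: 2 negative; Clause 2: 2 negative; Clause 3: 3 negative; Clause 4: 2 negative; Clause 5: 2 negative.
Total negative literal occurrences = 11.

11


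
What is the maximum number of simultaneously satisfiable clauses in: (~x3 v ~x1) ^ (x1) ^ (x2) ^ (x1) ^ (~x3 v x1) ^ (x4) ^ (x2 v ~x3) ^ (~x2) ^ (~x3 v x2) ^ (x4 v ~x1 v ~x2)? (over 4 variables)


Enumerate all 16 truth assignments.
For each, count how many of the 10 clauses are satisfied.
The formula is not fully satisfiable, so the maximum is below 10.
Maximum simultaneously satisfiable clauses = 9.

9


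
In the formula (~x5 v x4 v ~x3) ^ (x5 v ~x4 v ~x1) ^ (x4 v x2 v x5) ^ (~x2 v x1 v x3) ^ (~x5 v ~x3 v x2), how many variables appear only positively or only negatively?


A pure literal appears in only one polarity across all clauses.
No pure literals found.
Count = 0.

0


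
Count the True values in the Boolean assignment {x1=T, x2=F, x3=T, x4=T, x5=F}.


The weight is the number of variables assigned True.
True variables: x1, x3, x4.
Weight = 3.

3


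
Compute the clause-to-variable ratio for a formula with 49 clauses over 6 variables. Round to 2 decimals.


Clause-to-variable ratio = clauses / variables.
49 / 6 = 8.17.

8.17


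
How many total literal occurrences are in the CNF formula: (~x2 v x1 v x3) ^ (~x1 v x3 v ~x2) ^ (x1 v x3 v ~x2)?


Clause lengths: 3, 3, 3.
Sum = 3 + 3 + 3 = 9.

9


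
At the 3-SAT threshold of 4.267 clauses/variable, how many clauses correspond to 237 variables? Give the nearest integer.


The 3-SAT phase transition occurs at approximately 4.267 clauses per variable.
m = 4.267 * 237 = 1011.279.
Rounded to nearest integer: 1011.

1011


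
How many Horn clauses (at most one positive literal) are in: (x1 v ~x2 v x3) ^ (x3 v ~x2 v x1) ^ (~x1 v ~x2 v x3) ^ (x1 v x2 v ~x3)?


A Horn clause has at most one positive literal.
Clause 1: 2 positive lit(s) -> not Horn
Clause 2: 2 positive lit(s) -> not Horn
Clause 3: 1 positive lit(s) -> Horn
Clause 4: 2 positive lit(s) -> not Horn
Total Horn clauses = 1.

1


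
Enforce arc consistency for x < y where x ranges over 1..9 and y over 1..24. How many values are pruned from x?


For the constraint x < y, x needs a supporting value in y's domain.
x can be at most 23 (one less than y's maximum).
Valid x values from domain: 9 out of 9.
Pruned = 9 - 9 = 0.

0


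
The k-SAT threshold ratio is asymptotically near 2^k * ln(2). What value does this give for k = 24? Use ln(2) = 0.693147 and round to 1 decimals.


Using the asymptotic formula: threshold ~ 2^k * ln(2).
2^24 = 16777216.
16777216 * 0.693147 = 11629076.9.

11629076.9


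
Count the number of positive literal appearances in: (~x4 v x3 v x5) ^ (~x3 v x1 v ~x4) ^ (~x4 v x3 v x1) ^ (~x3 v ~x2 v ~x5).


Scan each clause for unnegated literals.
Clause 1: 2 positive; Clause 2: 1 positive; Clause 3: 2 positive; Clause 4: 0 positive.
Total positive literal occurrences = 5.

5


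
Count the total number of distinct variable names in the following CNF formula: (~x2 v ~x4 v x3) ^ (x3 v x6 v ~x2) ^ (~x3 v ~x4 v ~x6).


Identify each distinct variable in the formula.
Variables found: x2, x3, x4, x6.
Total distinct variables = 4.

4


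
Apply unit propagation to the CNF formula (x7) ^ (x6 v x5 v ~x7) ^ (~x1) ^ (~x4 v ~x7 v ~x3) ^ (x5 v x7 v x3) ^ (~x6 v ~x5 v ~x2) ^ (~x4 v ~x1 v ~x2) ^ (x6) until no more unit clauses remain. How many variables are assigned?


Unit propagation repeatedly assigns the literal in any unit clause, then simplifies.
Assignments in order: x7 = T, x1 = F, x6 = T.
No further unit clauses remain.
Total variables assigned = 3.

3


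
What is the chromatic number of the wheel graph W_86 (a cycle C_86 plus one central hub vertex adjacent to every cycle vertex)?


W_86 consists of the cycle C_86 together with a hub vertex adjacent to every cycle vertex.
The cycle C_86 needs 2 colors (even cycle -> 2).
The hub is adjacent to every cycle vertex, so it must receive a new color distinct from all of them.
Chromatic number = 2 + 1 = 3.

3


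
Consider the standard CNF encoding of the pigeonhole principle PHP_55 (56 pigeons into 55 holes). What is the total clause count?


The PHP encoding has two parts:
1) At-least-one-hole clauses: 56 (one per pigeon, each with 55 literals).
2) At-most-one-pigeon-per-hole clauses: 55 holes * C(56,2) = 55 * 1540 = 84700.
Total clauses = 56 + 84700 = 84756.

84756


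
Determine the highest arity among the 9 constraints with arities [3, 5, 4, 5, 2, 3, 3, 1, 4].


The arities are: 3, 5, 4, 5, 2, 3, 3, 1, 4.
Scan for the maximum value.
Maximum arity = 5.

5


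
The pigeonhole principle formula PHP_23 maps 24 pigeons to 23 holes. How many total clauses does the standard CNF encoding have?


The PHP encoding has two parts:
1) At-least-one-hole clauses: 24 (one per pigeon, each with 23 literals).
2) At-most-one-pigeon-per-hole clauses: 23 holes * C(24,2) = 23 * 276 = 6348.
Total clauses = 24 + 6348 = 6372.

6372


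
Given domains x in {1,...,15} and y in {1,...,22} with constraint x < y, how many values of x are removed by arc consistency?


For the constraint x < y, x needs a supporting value in y's domain.
x can be at most 21 (one less than y's maximum).
Valid x values from domain: 15 out of 15.
Pruned = 15 - 15 = 0.

0


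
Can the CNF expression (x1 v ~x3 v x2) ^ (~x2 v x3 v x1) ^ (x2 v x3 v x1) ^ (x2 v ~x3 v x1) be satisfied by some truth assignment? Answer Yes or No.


Check all 8 possible truth assignments.
Number of satisfying assignments found: 5.
The formula is satisfiable.

Yes


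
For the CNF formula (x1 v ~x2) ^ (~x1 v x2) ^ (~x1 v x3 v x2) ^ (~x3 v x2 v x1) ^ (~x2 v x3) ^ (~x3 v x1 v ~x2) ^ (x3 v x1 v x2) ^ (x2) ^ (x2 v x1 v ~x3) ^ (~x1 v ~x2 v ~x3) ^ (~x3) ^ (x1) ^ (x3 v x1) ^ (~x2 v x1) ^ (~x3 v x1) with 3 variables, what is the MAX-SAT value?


Enumerate all 8 truth assignments.
For each, count how many of the 15 clauses are satisfied.
The formula is not fully satisfiable, so the maximum is below 15.
Maximum simultaneously satisfiable clauses = 14.

14


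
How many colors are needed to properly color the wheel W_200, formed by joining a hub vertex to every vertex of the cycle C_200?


W_200 consists of the cycle C_200 together with a hub vertex adjacent to every cycle vertex.
The cycle C_200 needs 2 colors (even cycle -> 2).
The hub is adjacent to every cycle vertex, so it must receive a new color distinct from all of them.
Chromatic number = 2 + 1 = 3.

3


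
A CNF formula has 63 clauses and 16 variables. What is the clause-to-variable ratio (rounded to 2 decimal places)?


Clause-to-variable ratio = clauses / variables.
63 / 16 = 3.94.

3.94


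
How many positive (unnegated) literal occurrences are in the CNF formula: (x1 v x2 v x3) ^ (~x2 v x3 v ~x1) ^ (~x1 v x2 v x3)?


Scan each clause for unnegated literals.
Clause 1: 3 positive; Clause 2: 1 positive; Clause 3: 2 positive.
Total positive literal occurrences = 6.

6


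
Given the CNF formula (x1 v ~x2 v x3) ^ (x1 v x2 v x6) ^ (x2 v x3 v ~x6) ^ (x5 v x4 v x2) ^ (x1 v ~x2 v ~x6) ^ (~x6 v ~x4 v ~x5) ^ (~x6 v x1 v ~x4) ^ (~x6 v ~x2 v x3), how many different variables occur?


Identify each distinct variable in the formula.
Variables found: x1, x2, x3, x4, x5, x6.
Total distinct variables = 6.

6


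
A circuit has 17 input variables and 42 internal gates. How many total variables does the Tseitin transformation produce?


The Tseitin transformation introduces one auxiliary variable per gate.
Total variables = inputs + gates = 17 + 42 = 59.

59


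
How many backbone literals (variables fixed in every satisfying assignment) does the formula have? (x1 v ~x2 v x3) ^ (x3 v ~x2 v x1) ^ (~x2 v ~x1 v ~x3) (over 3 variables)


Find all satisfying assignments: 6 model(s).
Check which variables have the same value in every model.
No variable is fixed across all models.
Backbone size = 0.

0


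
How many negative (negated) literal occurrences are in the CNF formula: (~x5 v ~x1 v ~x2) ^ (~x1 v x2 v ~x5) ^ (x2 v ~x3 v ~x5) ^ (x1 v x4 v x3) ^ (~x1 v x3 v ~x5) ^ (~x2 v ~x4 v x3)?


Scan each clause for negated literals.
Clause 1: 3 negative; Clause 2: 2 negative; Clause 3: 2 negative; Clause 4: 0 negative; Clause 5: 2 negative; Clause 6: 2 negative.
Total negative literal occurrences = 11.

11


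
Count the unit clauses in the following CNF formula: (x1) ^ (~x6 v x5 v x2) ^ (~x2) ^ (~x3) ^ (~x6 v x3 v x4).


A unit clause contains exactly one literal.
Unit clauses found: (x1), (~x2), (~x3).
Count = 3.

3


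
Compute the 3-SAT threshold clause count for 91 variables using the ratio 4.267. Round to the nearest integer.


The 3-SAT phase transition occurs at approximately 4.267 clauses per variable.
m = 4.267 * 91 = 388.297.
Rounded to nearest integer: 388.

388


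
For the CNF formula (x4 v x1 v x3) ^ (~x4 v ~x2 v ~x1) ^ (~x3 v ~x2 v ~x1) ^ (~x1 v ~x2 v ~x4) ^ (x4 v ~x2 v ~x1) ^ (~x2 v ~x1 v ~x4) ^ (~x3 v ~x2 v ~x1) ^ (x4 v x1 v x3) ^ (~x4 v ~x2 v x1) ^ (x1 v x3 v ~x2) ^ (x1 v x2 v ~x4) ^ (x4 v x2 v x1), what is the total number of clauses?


Each group enclosed in parentheses joined by ^ is one clause.
Counting the conjuncts: 12 clauses.

12


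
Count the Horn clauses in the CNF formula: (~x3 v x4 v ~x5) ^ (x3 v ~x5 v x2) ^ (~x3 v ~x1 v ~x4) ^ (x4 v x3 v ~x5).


A Horn clause has at most one positive literal.
Clause 1: 1 positive lit(s) -> Horn
Clause 2: 2 positive lit(s) -> not Horn
Clause 3: 0 positive lit(s) -> Horn
Clause 4: 2 positive lit(s) -> not Horn
Total Horn clauses = 2.

2


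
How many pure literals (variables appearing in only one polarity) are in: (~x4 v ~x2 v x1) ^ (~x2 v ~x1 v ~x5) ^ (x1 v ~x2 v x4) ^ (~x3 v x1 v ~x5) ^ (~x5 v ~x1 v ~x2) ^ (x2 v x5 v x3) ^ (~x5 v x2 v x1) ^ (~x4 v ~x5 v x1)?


A pure literal appears in only one polarity across all clauses.
No pure literals found.
Count = 0.

0


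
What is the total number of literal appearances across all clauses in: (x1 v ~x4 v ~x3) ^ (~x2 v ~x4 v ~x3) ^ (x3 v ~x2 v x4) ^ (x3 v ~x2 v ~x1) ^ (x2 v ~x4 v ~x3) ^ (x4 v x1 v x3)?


Clause lengths: 3, 3, 3, 3, 3, 3.
Sum = 3 + 3 + 3 + 3 + 3 + 3 = 18.

18


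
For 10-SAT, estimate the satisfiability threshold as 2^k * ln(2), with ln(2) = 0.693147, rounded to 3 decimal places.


Using the asymptotic formula: threshold ~ 2^k * ln(2).
2^10 = 1024.
1024 * 0.693147 = 709.783.

709.783


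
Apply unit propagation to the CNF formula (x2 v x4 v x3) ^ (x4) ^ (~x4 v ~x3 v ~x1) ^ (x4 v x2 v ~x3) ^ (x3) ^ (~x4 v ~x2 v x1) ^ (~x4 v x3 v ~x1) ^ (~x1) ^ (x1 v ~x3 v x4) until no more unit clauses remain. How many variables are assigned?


Unit propagation repeatedly assigns the literal in any unit clause, then simplifies.
Assignments in order: x4 = T, x3 = T, x1 = F, x2 = F.
No further unit clauses remain.
Total variables assigned = 4.

4


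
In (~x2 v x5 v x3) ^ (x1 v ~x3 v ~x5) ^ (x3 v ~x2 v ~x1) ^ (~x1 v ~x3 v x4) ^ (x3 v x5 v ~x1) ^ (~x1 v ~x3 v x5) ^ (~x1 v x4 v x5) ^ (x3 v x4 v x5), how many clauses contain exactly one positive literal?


A definite clause has exactly one positive literal.
Clause 1: 2 positive -> not definite
Clause 2: 1 positive -> definite
Clause 3: 1 positive -> definite
Clause 4: 1 positive -> definite
Clause 5: 2 positive -> not definite
Clause 6: 1 positive -> definite
Clause 7: 2 positive -> not definite
Clause 8: 3 positive -> not definite
Definite clause count = 4.

4


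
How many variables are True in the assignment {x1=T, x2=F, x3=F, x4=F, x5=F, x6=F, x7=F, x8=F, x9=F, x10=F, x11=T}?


The weight is the number of variables assigned True.
True variables: x1, x11.
Weight = 2.

2


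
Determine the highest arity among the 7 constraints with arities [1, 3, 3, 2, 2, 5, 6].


The arities are: 1, 3, 3, 2, 2, 5, 6.
Scan for the maximum value.
Maximum arity = 6.

6


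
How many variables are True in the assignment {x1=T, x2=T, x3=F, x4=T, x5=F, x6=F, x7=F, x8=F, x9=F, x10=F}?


The weight is the number of variables assigned True.
True variables: x1, x2, x4.
Weight = 3.

3


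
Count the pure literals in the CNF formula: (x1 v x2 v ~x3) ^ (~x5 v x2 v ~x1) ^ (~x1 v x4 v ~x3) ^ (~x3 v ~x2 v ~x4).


A pure literal appears in only one polarity across all clauses.
Pure literals: x3 (negative only), x5 (negative only).
Count = 2.

2


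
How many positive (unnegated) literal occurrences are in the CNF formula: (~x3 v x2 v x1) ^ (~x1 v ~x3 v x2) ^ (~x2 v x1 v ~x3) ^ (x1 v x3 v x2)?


Scan each clause for unnegated literals.
Clause 1: 2 positive; Clause 2: 1 positive; Clause 3: 1 positive; Clause 4: 3 positive.
Total positive literal occurrences = 7.

7


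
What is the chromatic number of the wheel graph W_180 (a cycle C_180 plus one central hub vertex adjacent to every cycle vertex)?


W_180 consists of the cycle C_180 together with a hub vertex adjacent to every cycle vertex.
The cycle C_180 needs 2 colors (even cycle -> 2).
The hub is adjacent to every cycle vertex, so it must receive a new color distinct from all of them.
Chromatic number = 2 + 1 = 3.

3


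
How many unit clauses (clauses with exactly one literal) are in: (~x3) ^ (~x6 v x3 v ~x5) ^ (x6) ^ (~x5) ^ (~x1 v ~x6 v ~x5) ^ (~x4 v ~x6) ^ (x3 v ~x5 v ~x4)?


A unit clause contains exactly one literal.
Unit clauses found: (~x3), (x6), (~x5).
Count = 3.

3


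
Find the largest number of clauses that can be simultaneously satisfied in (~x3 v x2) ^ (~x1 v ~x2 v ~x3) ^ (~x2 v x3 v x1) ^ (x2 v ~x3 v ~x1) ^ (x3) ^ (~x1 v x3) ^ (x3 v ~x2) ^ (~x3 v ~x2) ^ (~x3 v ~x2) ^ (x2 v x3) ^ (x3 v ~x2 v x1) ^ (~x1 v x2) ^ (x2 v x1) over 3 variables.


Enumerate all 8 truth assignments.
For each, count how many of the 13 clauses are satisfied.
The formula is not fully satisfiable, so the maximum is below 13.
Maximum simultaneously satisfiable clauses = 11.

11


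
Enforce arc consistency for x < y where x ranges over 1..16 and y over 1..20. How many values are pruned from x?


For the constraint x < y, x needs a supporting value in y's domain.
x can be at most 19 (one less than y's maximum).
Valid x values from domain: 16 out of 16.
Pruned = 16 - 16 = 0.

0


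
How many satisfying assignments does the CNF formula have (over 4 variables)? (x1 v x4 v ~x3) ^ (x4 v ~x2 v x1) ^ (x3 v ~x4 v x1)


Enumerate all 16 truth assignments over 4 variables.
Test each against every clause.
Satisfying assignments found: 11.

11


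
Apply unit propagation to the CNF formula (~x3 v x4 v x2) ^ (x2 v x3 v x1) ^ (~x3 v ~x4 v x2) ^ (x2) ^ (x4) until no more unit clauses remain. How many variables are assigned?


Unit propagation repeatedly assigns the literal in any unit clause, then simplifies.
Assignments in order: x2 = T, x4 = T.
No further unit clauses remain.
Total variables assigned = 2.

2


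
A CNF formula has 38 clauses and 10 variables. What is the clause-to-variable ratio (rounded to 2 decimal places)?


Clause-to-variable ratio = clauses / variables.
38 / 10 = 3.8.

3.8


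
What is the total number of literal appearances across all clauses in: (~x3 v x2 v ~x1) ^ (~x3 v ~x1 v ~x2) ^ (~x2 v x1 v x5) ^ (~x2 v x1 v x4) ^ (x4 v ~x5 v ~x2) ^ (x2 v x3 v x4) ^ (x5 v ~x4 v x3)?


Clause lengths: 3, 3, 3, 3, 3, 3, 3.
Sum = 3 + 3 + 3 + 3 + 3 + 3 + 3 = 21.

21


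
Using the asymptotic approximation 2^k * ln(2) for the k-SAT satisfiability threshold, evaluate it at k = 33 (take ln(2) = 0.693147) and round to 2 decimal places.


Using the asymptotic formula: threshold ~ 2^k * ln(2).
2^33 = 8589934592.
8589934592 * 0.693147 = 5954087392.64.

5954087392.64


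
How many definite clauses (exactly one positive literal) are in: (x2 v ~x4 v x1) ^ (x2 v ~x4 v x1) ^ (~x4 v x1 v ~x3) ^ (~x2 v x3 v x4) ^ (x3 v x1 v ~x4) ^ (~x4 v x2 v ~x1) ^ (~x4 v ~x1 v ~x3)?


A definite clause has exactly one positive literal.
Clause 1: 2 positive -> not definite
Clause 2: 2 positive -> not definite
Clause 3: 1 positive -> definite
Clause 4: 2 positive -> not definite
Clause 5: 2 positive -> not definite
Clause 6: 1 positive -> definite
Clause 7: 0 positive -> not definite
Definite clause count = 2.

2


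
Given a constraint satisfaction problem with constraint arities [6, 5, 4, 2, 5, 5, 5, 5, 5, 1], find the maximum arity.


The arities are: 6, 5, 4, 2, 5, 5, 5, 5, 5, 1.
Scan for the maximum value.
Maximum arity = 6.

6


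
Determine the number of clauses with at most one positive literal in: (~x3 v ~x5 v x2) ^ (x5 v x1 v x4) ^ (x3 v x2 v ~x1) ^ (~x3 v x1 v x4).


A Horn clause has at most one positive literal.
Clause 1: 1 positive lit(s) -> Horn
Clause 2: 3 positive lit(s) -> not Horn
Clause 3: 2 positive lit(s) -> not Horn
Clause 4: 2 positive lit(s) -> not Horn
Total Horn clauses = 1.

1


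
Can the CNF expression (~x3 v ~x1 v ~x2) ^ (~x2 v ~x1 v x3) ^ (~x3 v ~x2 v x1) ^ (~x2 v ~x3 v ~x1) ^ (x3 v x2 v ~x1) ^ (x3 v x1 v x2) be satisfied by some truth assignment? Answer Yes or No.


Check all 8 possible truth assignments.
Number of satisfying assignments found: 3.
The formula is satisfiable.

Yes


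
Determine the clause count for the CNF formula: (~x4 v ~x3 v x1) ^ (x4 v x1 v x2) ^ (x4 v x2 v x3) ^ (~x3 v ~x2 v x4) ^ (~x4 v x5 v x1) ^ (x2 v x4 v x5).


Each group enclosed in parentheses joined by ^ is one clause.
Counting the conjuncts: 6 clauses.

6


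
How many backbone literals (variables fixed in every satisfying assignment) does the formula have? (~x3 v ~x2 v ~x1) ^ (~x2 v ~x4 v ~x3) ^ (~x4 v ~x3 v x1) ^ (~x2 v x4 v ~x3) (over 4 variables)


Find all satisfying assignments: 11 model(s).
Check which variables have the same value in every model.
No variable is fixed across all models.
Backbone size = 0.

0


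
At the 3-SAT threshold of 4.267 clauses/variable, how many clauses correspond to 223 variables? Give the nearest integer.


The 3-SAT phase transition occurs at approximately 4.267 clauses per variable.
m = 4.267 * 223 = 951.541.
Rounded to nearest integer: 952.

952


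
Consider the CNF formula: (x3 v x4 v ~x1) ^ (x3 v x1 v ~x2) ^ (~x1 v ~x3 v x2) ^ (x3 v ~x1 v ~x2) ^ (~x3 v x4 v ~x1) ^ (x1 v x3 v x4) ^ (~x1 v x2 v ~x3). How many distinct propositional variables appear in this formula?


Identify each distinct variable in the formula.
Variables found: x1, x2, x3, x4.
Total distinct variables = 4.

4


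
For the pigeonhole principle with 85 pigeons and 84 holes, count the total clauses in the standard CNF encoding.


The PHP encoding has two parts:
1) At-least-one-hole clauses: 85 (one per pigeon, each with 84 literals).
2) At-most-one-pigeon-per-hole clauses: 84 holes * C(85,2) = 84 * 3570 = 299880.
Total clauses = 85 + 299880 = 299965.

299965


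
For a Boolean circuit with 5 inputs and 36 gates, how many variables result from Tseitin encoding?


The Tseitin transformation introduces one auxiliary variable per gate.
Total variables = inputs + gates = 5 + 36 = 41.

41


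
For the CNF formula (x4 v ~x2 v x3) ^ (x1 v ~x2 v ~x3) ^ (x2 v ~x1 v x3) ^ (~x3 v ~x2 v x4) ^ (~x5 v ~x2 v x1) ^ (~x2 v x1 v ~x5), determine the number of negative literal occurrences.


Scan each clause for negated literals.
Clause 1: 1 negative; Clause 2: 2 negative; Clause 3: 1 negative; Clause 4: 2 negative; Clause 5: 2 negative; Clause 6: 2 negative.
Total negative literal occurrences = 10.

10


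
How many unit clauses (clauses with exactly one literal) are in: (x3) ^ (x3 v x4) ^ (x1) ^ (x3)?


A unit clause contains exactly one literal.
Unit clauses found: (x3), (x1), (x3).
Count = 3.

3


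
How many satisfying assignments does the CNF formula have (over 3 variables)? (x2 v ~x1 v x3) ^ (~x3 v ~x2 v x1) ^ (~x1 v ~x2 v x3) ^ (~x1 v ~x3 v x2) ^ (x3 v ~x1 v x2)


Enumerate all 8 truth assignments over 3 variables.
Test each against every clause.
Satisfying assignments found: 4.

4


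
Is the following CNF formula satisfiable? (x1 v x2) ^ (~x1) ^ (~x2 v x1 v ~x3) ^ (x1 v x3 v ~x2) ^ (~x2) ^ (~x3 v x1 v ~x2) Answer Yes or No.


Check all 8 possible truth assignments.
Number of satisfying assignments found: 0.
The formula is unsatisfiable.

No


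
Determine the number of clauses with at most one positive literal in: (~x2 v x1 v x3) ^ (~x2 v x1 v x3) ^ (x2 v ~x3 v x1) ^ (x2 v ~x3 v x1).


A Horn clause has at most one positive literal.
Clause 1: 2 positive lit(s) -> not Horn
Clause 2: 2 positive lit(s) -> not Horn
Clause 3: 2 positive lit(s) -> not Horn
Clause 4: 2 positive lit(s) -> not Horn
Total Horn clauses = 0.

0


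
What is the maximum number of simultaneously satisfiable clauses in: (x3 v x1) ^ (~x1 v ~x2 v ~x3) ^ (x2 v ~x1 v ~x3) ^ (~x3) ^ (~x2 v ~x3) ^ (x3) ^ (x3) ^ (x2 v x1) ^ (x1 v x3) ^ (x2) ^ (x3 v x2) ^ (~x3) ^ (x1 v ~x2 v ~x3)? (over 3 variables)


Enumerate all 8 truth assignments.
For each, count how many of the 13 clauses are satisfied.
The formula is not fully satisfiable, so the maximum is below 13.
Maximum simultaneously satisfiable clauses = 11.

11


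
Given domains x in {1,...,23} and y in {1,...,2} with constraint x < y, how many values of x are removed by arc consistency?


For the constraint x < y, x needs a supporting value in y's domain.
x can be at most 1 (one less than y's maximum).
Valid x values from domain: 1 out of 23.
Pruned = 23 - 1 = 22.

22


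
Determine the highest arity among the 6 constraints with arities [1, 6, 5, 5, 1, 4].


The arities are: 1, 6, 5, 5, 1, 4.
Scan for the maximum value.
Maximum arity = 6.

6


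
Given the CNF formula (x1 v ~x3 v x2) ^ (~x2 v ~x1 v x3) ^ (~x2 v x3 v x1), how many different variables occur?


Identify each distinct variable in the formula.
Variables found: x1, x2, x3.
Total distinct variables = 3.

3


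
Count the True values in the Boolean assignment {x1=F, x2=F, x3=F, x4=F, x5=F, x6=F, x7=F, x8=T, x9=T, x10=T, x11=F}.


The weight is the number of variables assigned True.
True variables: x8, x9, x10.
Weight = 3.

3


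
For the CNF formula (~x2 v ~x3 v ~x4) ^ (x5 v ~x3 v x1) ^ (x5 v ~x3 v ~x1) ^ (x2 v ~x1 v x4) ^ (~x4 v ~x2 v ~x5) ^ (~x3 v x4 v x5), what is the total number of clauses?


Each group enclosed in parentheses joined by ^ is one clause.
Counting the conjuncts: 6 clauses.

6


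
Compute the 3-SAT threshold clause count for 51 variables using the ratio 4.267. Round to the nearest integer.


The 3-SAT phase transition occurs at approximately 4.267 clauses per variable.
m = 4.267 * 51 = 217.617.
Rounded to nearest integer: 218.

218


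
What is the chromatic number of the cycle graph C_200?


A cycle on an even number of vertices is bipartite: alternate two colors around the cycle.
Since 200 is even, two colors suffice, and at least two are needed because the graph has edges.
Chromatic number = 2.

2


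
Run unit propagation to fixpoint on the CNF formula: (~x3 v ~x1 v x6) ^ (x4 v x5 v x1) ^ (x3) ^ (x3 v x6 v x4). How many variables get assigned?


Unit propagation repeatedly assigns the literal in any unit clause, then simplifies.
Assignments in order: x3 = T.
No further unit clauses remain.
Total variables assigned = 1.

1


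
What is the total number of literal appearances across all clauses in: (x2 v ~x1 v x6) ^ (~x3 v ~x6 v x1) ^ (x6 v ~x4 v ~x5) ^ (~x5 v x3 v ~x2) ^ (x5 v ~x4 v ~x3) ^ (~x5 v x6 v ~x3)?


Clause lengths: 3, 3, 3, 3, 3, 3.
Sum = 3 + 3 + 3 + 3 + 3 + 3 = 18.

18


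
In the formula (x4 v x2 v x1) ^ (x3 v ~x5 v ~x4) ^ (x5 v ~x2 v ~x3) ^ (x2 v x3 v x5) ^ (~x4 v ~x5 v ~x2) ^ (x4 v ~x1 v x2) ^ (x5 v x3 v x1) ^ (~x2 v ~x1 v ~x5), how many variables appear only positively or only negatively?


A pure literal appears in only one polarity across all clauses.
No pure literals found.
Count = 0.

0


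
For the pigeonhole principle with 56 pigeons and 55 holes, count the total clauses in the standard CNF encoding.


The PHP encoding has two parts:
1) At-least-one-hole clauses: 56 (one per pigeon, each with 55 literals).
2) At-most-one-pigeon-per-hole clauses: 55 holes * C(56,2) = 55 * 1540 = 84700.
Total clauses = 56 + 84700 = 84756.

84756


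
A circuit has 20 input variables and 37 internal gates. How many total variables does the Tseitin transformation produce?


The Tseitin transformation introduces one auxiliary variable per gate.
Total variables = inputs + gates = 20 + 37 = 57.

57


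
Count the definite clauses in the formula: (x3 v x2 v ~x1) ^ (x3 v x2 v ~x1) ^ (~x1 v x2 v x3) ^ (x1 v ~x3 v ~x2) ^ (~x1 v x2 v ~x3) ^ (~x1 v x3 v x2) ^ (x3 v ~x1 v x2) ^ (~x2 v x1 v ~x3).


A definite clause has exactly one positive literal.
Clause 1: 2 positive -> not definite
Clause 2: 2 positive -> not definite
Clause 3: 2 positive -> not definite
Clause 4: 1 positive -> definite
Clause 5: 1 positive -> definite
Clause 6: 2 positive -> not definite
Clause 7: 2 positive -> not definite
Clause 8: 1 positive -> definite
Definite clause count = 3.

3


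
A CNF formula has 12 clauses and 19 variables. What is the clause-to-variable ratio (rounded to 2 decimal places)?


Clause-to-variable ratio = clauses / variables.
12 / 19 = 0.63.

0.63


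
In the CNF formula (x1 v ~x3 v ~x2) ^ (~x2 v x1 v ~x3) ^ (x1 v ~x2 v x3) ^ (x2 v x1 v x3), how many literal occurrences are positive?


Scan each clause for unnegated literals.
Clause 1: 1 positive; Clause 2: 1 positive; Clause 3: 2 positive; Clause 4: 3 positive.
Total positive literal occurrences = 7.

7


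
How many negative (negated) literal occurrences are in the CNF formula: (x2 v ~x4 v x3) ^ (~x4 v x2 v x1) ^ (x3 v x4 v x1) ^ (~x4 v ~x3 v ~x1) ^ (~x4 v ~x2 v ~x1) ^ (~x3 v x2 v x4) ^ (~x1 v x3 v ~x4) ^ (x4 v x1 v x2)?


Scan each clause for negated literals.
Clause 1: 1 negative; Clause 2: 1 negative; Clause 3: 0 negative; Clause 4: 3 negative; Clause 5: 3 negative; Clause 6: 1 negative; Clause 7: 2 negative; Clause 8: 0 negative.
Total negative literal occurrences = 11.

11


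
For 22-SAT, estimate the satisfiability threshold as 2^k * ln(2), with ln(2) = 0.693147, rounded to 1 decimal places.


Using the asymptotic formula: threshold ~ 2^k * ln(2).
2^22 = 4194304.
4194304 * 0.693147 = 2907269.2.

2907269.2


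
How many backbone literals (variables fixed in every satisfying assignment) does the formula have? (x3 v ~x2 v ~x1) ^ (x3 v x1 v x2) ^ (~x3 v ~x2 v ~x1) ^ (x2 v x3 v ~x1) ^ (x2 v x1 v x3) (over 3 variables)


Find all satisfying assignments: 4 model(s).
Check which variables have the same value in every model.
No variable is fixed across all models.
Backbone size = 0.

0


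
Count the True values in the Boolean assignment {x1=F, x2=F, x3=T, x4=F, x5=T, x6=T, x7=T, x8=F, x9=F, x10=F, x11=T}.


The weight is the number of variables assigned True.
True variables: x3, x5, x6, x7, x11.
Weight = 5.

5


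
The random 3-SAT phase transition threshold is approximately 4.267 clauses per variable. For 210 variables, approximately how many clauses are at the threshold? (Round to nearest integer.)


The 3-SAT phase transition occurs at approximately 4.267 clauses per variable.
m = 4.267 * 210 = 896.07.
Rounded to nearest integer: 896.

896


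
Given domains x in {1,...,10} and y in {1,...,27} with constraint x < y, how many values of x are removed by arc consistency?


For the constraint x < y, x needs a supporting value in y's domain.
x can be at most 26 (one less than y's maximum).
Valid x values from domain: 10 out of 10.
Pruned = 10 - 10 = 0.

0


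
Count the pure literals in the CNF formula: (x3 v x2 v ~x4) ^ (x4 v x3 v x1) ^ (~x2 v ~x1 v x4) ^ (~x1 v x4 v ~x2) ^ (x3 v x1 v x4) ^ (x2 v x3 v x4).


A pure literal appears in only one polarity across all clauses.
Pure literals: x3 (positive only).
Count = 1.

1


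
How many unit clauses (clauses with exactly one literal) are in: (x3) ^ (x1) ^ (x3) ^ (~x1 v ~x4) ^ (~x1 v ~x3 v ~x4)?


A unit clause contains exactly one literal.
Unit clauses found: (x3), (x1), (x3).
Count = 3.

3


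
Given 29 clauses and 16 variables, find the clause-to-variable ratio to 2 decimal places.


Clause-to-variable ratio = clauses / variables.
29 / 16 = 1.81.

1.81


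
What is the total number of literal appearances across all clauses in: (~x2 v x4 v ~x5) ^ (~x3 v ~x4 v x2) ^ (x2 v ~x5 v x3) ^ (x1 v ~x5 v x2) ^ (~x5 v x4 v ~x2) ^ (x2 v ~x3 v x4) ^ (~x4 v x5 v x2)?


Clause lengths: 3, 3, 3, 3, 3, 3, 3.
Sum = 3 + 3 + 3 + 3 + 3 + 3 + 3 = 21.

21


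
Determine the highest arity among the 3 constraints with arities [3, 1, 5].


The arities are: 3, 1, 5.
Scan for the maximum value.
Maximum arity = 5.

5


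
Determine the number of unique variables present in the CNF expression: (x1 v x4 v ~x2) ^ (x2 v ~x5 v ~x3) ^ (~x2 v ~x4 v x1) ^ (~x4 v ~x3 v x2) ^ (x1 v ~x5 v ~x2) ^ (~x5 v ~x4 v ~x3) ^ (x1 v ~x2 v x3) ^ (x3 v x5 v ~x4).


Identify each distinct variable in the formula.
Variables found: x1, x2, x3, x4, x5.
Total distinct variables = 5.

5


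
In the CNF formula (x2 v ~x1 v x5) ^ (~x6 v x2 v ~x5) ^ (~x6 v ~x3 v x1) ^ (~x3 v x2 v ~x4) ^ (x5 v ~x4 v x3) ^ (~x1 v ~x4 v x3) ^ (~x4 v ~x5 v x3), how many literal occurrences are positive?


Scan each clause for unnegated literals.
Clause 1: 2 positive; Clause 2: 1 positive; Clause 3: 1 positive; Clause 4: 1 positive; Clause 5: 2 positive; Clause 6: 1 positive; Clause 7: 1 positive.
Total positive literal occurrences = 9.

9


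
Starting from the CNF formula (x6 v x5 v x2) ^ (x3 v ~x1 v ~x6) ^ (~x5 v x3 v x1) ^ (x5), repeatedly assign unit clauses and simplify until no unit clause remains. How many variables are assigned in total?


Unit propagation repeatedly assigns the literal in any unit clause, then simplifies.
Assignments in order: x5 = T.
No further unit clauses remain.
Total variables assigned = 1.

1


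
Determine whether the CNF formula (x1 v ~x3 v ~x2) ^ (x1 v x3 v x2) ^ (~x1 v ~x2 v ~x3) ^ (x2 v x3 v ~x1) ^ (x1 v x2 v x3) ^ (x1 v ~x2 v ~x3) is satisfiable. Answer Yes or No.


Check all 8 possible truth assignments.
Number of satisfying assignments found: 4.
The formula is satisfiable.

Yes


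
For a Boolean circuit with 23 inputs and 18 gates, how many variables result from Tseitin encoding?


The Tseitin transformation introduces one auxiliary variable per gate.
Total variables = inputs + gates = 23 + 18 = 41.

41


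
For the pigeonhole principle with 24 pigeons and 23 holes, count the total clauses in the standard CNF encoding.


The PHP encoding has two parts:
1) At-least-one-hole clauses: 24 (one per pigeon, each with 23 literals).
2) At-most-one-pigeon-per-hole clauses: 23 holes * C(24,2) = 23 * 276 = 6348.
Total clauses = 24 + 6348 = 6372.

6372


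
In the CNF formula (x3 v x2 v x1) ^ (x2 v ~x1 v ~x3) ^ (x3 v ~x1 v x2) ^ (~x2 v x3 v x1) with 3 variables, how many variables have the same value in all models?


Find all satisfying assignments: 4 model(s).
Check which variables have the same value in every model.
No variable is fixed across all models.
Backbone size = 0.

0


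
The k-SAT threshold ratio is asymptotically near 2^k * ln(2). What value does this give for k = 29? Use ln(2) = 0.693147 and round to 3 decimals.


Using the asymptotic formula: threshold ~ 2^k * ln(2).
2^29 = 536870912.
536870912 * 0.693147 = 372130462.04.

372130462.04


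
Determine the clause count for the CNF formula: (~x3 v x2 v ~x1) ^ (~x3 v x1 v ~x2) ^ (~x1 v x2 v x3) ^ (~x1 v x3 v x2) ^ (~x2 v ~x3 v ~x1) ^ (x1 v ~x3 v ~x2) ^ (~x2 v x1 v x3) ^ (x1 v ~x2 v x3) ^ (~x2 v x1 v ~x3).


Each group enclosed in parentheses joined by ^ is one clause.
Counting the conjuncts: 9 clauses.

9


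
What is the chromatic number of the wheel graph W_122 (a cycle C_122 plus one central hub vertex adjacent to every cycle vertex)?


W_122 consists of the cycle C_122 together with a hub vertex adjacent to every cycle vertex.
The cycle C_122 needs 2 colors (even cycle -> 2).
The hub is adjacent to every cycle vertex, so it must receive a new color distinct from all of them.
Chromatic number = 2 + 1 = 3.

3


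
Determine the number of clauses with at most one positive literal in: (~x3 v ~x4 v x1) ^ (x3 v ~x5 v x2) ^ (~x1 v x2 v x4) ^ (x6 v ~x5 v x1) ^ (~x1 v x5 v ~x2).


A Horn clause has at most one positive literal.
Clause 1: 1 positive lit(s) -> Horn
Clause 2: 2 positive lit(s) -> not Horn
Clause 3: 2 positive lit(s) -> not Horn
Clause 4: 2 positive lit(s) -> not Horn
Clause 5: 1 positive lit(s) -> Horn
Total Horn clauses = 2.

2


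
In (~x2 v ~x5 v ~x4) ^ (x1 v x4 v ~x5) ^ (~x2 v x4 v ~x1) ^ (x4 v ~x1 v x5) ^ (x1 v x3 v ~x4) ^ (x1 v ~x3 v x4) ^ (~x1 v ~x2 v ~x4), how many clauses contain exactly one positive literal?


A definite clause has exactly one positive literal.
Clause 1: 0 positive -> not definite
Clause 2: 2 positive -> not definite
Clause 3: 1 positive -> definite
Clause 4: 2 positive -> not definite
Clause 5: 2 positive -> not definite
Clause 6: 2 positive -> not definite
Clause 7: 0 positive -> not definite
Definite clause count = 1.

1


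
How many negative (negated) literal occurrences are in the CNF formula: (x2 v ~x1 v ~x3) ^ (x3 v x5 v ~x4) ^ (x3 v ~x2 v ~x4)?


Scan each clause for negated literals.
Clause 1: 2 negative; Clause 2: 1 negative; Clause 3: 2 negative.
Total negative literal occurrences = 5.

5


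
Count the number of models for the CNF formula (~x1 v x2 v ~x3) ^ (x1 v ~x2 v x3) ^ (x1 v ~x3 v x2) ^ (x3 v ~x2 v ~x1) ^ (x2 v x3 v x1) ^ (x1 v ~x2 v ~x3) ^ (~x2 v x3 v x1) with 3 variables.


Enumerate all 8 truth assignments over 3 variables.
Test each against every clause.
Satisfying assignments found: 2.

2


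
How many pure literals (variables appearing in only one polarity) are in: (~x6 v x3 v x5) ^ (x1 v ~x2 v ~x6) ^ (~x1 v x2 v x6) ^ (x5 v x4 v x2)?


A pure literal appears in only one polarity across all clauses.
Pure literals: x3 (positive only), x4 (positive only), x5 (positive only).
Count = 3.

3


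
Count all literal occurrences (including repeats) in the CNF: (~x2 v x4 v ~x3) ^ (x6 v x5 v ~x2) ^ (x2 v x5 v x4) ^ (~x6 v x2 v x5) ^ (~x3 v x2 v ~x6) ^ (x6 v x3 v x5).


Clause lengths: 3, 3, 3, 3, 3, 3.
Sum = 3 + 3 + 3 + 3 + 3 + 3 = 18.

18


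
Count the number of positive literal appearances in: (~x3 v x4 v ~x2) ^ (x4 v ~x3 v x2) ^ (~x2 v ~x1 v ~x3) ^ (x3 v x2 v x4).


Scan each clause for unnegated literals.
Clause 1: 1 positive; Clause 2: 2 positive; Clause 3: 0 positive; Clause 4: 3 positive.
Total positive literal occurrences = 6.

6


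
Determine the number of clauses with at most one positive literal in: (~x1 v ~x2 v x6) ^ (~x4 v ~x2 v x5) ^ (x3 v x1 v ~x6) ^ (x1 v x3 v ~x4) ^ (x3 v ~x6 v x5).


A Horn clause has at most one positive literal.
Clause 1: 1 positive lit(s) -> Horn
Clause 2: 1 positive lit(s) -> Horn
Clause 3: 2 positive lit(s) -> not Horn
Clause 4: 2 positive lit(s) -> not Horn
Clause 5: 2 positive lit(s) -> not Horn
Total Horn clauses = 2.

2


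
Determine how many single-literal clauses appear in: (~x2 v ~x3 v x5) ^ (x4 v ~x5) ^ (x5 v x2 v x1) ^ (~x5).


A unit clause contains exactly one literal.
Unit clauses found: (~x5).
Count = 1.

1
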